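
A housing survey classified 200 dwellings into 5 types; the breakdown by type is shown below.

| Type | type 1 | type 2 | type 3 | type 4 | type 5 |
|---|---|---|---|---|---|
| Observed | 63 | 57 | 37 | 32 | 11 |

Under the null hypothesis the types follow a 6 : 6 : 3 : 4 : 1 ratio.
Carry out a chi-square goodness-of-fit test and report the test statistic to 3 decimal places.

3.633

Ratio total = 20. Expected counts: 200×6/20 = 60, 200×6/20 = 60, 200×3/20 = 30, 200×4/20 = 40, 200×1/20 = 10.
type 1: (63 − 60)²/60 = 9/60 = 0.1500
type 2: (57 − 60)²/60 = 9/60 = 0.1500
type 3: (37 − 30)²/30 = 49/30 = 1.6333
type 4: (32 − 40)²/40 = 64/40 = 1.6000
type 5: (11 − 10)²/10 = 1/10 = 0.1000
Sum = 3.633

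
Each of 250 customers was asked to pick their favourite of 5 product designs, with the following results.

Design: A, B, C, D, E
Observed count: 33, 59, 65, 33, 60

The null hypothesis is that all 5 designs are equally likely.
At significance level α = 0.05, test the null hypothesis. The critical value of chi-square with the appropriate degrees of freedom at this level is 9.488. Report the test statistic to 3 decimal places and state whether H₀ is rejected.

Under H₀ each category has probability 1/5, so each expected count is 250/5 = 50.
cat         O        E   (O−E)²/E
A          33       50     5.7800
B          59       50     1.6200
C          65       50     4.5000
D          33       50     5.7800
E          60       50     2.0000
Sum = 19.680
df = 4. Since 19.680 > 9.488, we reject H₀.

19.680; reject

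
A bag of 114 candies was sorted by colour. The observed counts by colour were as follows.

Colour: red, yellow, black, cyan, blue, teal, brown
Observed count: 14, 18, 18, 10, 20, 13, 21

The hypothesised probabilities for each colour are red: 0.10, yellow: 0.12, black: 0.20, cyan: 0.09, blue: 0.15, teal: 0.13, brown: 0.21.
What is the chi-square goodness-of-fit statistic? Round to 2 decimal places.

Expected counts E_i = n·p_i: 114×0.10 = 11.4, 114×0.12 = 13.68, 114×0.20 = 22.8, 114×0.09 = 10.26, 114×0.15 = 17.1, 114×0.13 = 14.82, 114×0.21 = 23.94.
cat         O        E   (O−E)²/E
red        14     11.4      0.593
yellow     18    13.68      1.364
black      18     22.8      1.011
cyan       10    10.26      0.007
blue       20     17.1      0.492
teal       13    14.82      0.224
brown      21    23.94      0.361
Sum = 4.05

4.05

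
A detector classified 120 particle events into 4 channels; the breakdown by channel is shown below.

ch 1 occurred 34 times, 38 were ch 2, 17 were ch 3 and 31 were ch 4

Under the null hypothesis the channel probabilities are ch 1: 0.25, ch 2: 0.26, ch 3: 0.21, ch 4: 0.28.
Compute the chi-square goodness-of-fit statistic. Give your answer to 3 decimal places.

Expected counts E_i = n·p_i: 120×0.25 = 30, 120×0.26 = 31.2, 120×0.21 = 25.2, 120×0.28 = 33.6.
cat         O        E   (O−E)²/E
ch 1       34       30     0.5333
ch 2       38     31.2     1.4821
ch 3       17     25.2     2.6683
ch 4       31     33.6     0.2012
Sum = 4.885

4.885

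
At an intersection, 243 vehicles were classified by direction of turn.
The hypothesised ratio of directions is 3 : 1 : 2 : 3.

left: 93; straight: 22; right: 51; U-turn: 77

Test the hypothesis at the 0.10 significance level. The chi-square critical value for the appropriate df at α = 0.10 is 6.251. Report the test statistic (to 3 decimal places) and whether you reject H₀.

Ratio total = 9. Expected counts: 243×3/9 = 81, 243×1/9 = 27, 243×2/9 = 54, 243×3/9 = 81.
χ² = (93−81)²/81 + (22−27)²/27 + (51−54)²/54 + (77−81)²/81
   = 1.7778 + 0.9259 + 0.1667 + 0.1975
Sum = 3.068
df = 3. Since 3.068 < 6.251, we do not reject H₀.

3.068; do not reject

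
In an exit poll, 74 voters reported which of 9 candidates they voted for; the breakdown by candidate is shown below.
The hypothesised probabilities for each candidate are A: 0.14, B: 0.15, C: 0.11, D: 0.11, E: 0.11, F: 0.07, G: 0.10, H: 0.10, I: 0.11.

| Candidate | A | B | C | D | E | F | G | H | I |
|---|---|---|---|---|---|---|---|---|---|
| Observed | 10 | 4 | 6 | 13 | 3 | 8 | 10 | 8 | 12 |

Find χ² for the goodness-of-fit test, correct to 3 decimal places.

15.592

Expected counts E_i = n·p_i: 74×0.14 = 10.36, 74×0.15 = 11.1, 74×0.11 = 8.14, 74×0.11 = 8.14, 74×0.11 = 8.14, 74×0.07 = 5.18, 74×0.10 = 7.4, 74×0.10 = 7.4, 74×0.11 = 8.14.
χ² = (10−10.36)²/10.36 + (4−11.1)²/11.1 + (6−8.14)²/8.14 + (13−8.14)²/8.14 + (3−8.14)²/8.14 + (8−5.18)²/5.18 + (10−7.4)²/7.4 + (8−7.4)²/7.4 + (12−8.14)²/8.14
   = 0.0125 + 4.5414 + 0.5626 + 2.9017 + 3.2457 + 1.5352 + 0.9135 + 0.0486 + 1.8304
Sum = 15.592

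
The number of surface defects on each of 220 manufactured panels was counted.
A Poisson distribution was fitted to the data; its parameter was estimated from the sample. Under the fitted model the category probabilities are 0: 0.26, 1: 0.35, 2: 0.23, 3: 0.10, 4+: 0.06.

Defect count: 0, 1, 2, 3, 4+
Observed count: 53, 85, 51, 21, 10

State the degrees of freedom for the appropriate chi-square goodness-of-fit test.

There are k = 5 categories and 1 parameter estimated from the data, so df = 5 − 1 − 1 = 3.

3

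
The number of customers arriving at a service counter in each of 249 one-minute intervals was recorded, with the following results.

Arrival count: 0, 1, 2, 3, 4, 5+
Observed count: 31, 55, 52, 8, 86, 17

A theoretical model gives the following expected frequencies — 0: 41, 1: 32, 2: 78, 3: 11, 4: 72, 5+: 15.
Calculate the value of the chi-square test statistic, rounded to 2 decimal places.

31.44

χ² = (31−41)²/41 + (55−32)²/32 + (52−78)²/78 + (8−11)²/11 + (86−72)²/72 + (17−15)²/15
   = 2.439 + 16.531 + 8.667 + 0.818 + 2.722 + 0.267
Sum = 31.44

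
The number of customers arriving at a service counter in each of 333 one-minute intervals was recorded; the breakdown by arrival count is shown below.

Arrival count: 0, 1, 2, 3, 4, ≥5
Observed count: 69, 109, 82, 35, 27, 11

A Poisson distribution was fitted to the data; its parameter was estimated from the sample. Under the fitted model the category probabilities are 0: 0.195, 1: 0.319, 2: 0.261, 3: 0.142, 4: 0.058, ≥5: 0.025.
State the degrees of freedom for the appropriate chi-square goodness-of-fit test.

4

There are k = 6 categories and 1 parameter estimated from the data, so df = 6 − 1 − 1 = 4.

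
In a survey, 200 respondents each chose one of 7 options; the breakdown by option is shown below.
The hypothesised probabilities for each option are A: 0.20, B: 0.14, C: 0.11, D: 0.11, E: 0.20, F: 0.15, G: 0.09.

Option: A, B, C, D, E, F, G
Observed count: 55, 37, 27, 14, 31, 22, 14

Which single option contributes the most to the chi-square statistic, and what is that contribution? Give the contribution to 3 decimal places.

A, 5.625

Expected counts E_i = n·p_i: 200×0.20 = 40, 200×0.14 = 28, 200×0.11 = 22, 200×0.11 = 22, 200×0.20 = 40, 200×0.15 = 30, 200×0.09 = 18.
cat         O        E   (O−E)²/E
A          55       40     5.6250
B          37       28     2.8929
C          27       22     1.1364
D          14       22     2.9091
E          31       40     2.0250
F          22       30     2.1333
G          14       18     0.8889
The largest term is for A: 5.625.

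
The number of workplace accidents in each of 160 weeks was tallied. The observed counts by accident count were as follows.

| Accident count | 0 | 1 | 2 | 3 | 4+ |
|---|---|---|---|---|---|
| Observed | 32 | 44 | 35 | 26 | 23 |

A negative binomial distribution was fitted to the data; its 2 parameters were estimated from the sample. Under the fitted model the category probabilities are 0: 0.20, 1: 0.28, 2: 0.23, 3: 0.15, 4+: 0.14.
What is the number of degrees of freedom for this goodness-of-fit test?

There are k = 5 categories and 2 parameters estimated from the data, so df = 5 − 1 − 2 = 2.

2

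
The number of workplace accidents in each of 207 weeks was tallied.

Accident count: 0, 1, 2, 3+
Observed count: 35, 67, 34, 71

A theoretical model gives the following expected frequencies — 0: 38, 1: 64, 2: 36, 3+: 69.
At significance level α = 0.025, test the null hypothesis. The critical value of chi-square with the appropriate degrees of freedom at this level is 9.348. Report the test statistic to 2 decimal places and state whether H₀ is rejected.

0.55; do not reject

0: (35 − 38)²/38 = 9/38 = 0.237
1: (67 − 64)²/64 = 9/64 = 0.141
2: (34 − 36)²/36 = 4/36 = 0.111
3+: (71 − 69)²/69 = 4/69 = 0.058
Sum = 0.55
df = 3. Since 0.55 < 9.348, we do not reject H₀.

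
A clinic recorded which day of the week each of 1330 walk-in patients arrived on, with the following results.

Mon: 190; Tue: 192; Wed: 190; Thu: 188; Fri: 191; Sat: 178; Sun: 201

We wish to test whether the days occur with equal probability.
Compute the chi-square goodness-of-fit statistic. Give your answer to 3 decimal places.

1.442

Under H₀ each category has probability 1/7, so each expected count is 1330/7 = 190.
χ² = (190−190)²/190 + (192−190)²/190 + (190−190)²/190 + (188−190)²/190 + (191−190)²/190 + (178−190)²/190 + (201−190)²/190
   = 0.0000 + 0.0211 + 0.0000 + 0.0211 + 0.0053 + 0.7579 + 0.6368
Sum = 1.442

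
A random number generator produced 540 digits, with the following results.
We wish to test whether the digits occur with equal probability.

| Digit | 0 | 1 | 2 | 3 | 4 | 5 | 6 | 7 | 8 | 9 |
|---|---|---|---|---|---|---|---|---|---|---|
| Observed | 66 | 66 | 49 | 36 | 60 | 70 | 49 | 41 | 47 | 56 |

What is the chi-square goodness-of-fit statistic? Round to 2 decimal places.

21.78

Expected count for each of the 10 categories: 540/10 = 54.
cat         O        E   (O−E)²/E
0          66       54      2.667
1          66       54      2.667
2          49       54      0.463
3          36       54      6.000
4          60       54      0.667
5          70       54      4.741
6          49       54      0.463
7          41       54      3.130
8          47       54      0.907
9          56       54      0.074
Sum = 21.78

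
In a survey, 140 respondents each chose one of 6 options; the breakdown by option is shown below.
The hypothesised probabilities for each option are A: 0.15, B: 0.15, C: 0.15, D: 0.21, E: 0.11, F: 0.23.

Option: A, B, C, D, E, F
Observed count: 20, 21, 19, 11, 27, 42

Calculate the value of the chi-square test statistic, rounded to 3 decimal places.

Expected counts E_i = n·p_i: 140×0.15 = 21, 140×0.15 = 21, 140×0.15 = 21, 140×0.21 = 29.4, 140×0.11 = 15.4, 140×0.23 = 32.2.
cat         O        E   (O−E)²/E
A          20       21     0.0476
B          21       21     0.0000
C          19       21     0.1905
D          11     29.4    11.5156
E          27     15.4     8.7377
F          42     32.2     2.9826
Sum = 23.474

23.474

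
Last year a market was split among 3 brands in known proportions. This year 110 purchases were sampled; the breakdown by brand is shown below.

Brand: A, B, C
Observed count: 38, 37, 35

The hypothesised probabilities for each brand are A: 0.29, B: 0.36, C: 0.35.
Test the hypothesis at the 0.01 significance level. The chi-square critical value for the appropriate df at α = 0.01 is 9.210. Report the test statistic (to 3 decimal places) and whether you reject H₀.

Expected counts E_i = n·p_i: 110×0.29 = 31.9, 110×0.36 = 39.6, 110×0.35 = 38.5.
A: (38 − 31.9)²/31.9 = 37.21/31.9 = 1.1665
B: (37 − 39.6)²/39.6 = 6.76/39.6 = 0.1707
C: (35 − 38.5)²/38.5 = 12.25/38.5 = 0.3182
Sum = 1.655
df = 2. Since 1.655 < 9.210, we do not reject H₀.

1.655; do not reject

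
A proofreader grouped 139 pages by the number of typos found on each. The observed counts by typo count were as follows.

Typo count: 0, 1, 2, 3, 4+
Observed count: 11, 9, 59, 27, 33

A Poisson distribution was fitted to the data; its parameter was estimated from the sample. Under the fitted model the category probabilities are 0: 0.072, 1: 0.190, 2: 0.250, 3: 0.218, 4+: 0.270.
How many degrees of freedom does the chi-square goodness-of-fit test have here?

3

There are k = 5 categories and 1 parameter estimated from the data, so df = 5 − 1 − 1 = 3.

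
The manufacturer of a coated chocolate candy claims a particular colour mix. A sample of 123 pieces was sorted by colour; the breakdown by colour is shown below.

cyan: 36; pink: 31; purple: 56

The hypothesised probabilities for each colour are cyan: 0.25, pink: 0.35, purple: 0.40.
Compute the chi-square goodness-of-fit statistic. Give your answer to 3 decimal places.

5.209

Expected counts E_i = n·p_i: 123×0.25 = 30.75, 123×0.35 = 43.05, 123×0.40 = 49.2.
χ² = (36−30.75)²/30.75 + (31−43.05)²/43.05 + (56−49.2)²/49.2
   = 0.8963 + 3.3729 + 0.9398
Sum = 5.209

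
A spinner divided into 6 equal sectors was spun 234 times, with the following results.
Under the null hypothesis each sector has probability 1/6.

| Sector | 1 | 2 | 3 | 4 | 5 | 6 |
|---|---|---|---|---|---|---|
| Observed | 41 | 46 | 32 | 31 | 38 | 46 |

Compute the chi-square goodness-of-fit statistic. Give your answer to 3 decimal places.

5.538

Expected count for each of the 6 categories: 234/6 = 39.
1: (41 − 39)²/39 = 4/39 = 0.1026
2: (46 − 39)²/39 = 49/39 = 1.2564
3: (32 − 39)²/39 = 49/39 = 1.2564
4: (31 − 39)²/39 = 64/39 = 1.6410
5: (38 − 39)²/39 = 1/39 = 0.0256
6: (46 − 39)²/39 = 49/39 = 1.2564
Sum = 5.538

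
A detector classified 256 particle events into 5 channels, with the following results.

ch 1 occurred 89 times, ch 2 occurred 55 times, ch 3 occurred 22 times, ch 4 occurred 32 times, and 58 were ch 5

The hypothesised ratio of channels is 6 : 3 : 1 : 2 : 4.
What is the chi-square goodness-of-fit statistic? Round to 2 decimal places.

4.34

Ratio total = 16. Expected counts: 256×6/16 = 96, 256×3/16 = 48, 256×1/16 = 16, 256×2/16 = 32, 256×4/16 = 64.
ch 1: (89 − 96)²/96 = 49/96 = 0.510
ch 2: (55 − 48)²/48 = 49/48 = 1.021
ch 3: (22 − 16)²/16 = 36/16 = 2.250
ch 4: (32 − 32)²/32 = 0/32 = 0.000
ch 5: (58 − 64)²/64 = 36/64 = 0.563
Sum = 4.34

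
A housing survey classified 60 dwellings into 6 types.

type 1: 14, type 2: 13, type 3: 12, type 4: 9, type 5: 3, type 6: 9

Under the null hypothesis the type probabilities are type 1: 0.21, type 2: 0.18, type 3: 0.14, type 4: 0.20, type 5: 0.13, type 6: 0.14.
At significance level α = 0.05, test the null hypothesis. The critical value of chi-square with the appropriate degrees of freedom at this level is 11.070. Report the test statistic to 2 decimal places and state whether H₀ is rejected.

Expected counts E_i = n·p_i: 60×0.21 = 12.6, 60×0.18 = 10.8, 60×0.14 = 8.4, 60×0.20 = 12, 60×0.13 = 7.8, 60×0.14 = 8.4.
cat         O        E   (O−E)²/E
type 1     14     12.6      0.156
type 2     13     10.8      0.448
type 3     12      8.4      1.543
type 4      9       12      0.750
type 5      3      7.8      2.954
type 6      9      8.4      0.043
Sum = 5.89
df = 5. Since 5.89 < 11.070, we do not reject H₀.

5.89; do not reject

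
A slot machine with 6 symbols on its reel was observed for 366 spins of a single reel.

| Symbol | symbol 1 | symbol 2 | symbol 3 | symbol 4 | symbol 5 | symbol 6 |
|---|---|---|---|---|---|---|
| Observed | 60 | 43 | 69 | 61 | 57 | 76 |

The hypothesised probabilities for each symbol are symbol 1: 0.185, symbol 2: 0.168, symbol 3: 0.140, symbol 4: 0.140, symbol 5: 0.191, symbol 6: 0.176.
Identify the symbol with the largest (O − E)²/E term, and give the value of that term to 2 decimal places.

symbol 3, 6.16

Expected counts E_i = n·p_i: 366×0.185 = 67.71, 366×0.168 = 61.488, 366×0.140 = 51.24, 366×0.140 = 51.24, 366×0.191 = 69.906, 366×0.176 = 64.416.
cat           O        E   (O−E)²/E
symbol 1     60    67.71      0.878
symbol 2     43   61.488      5.559
symbol 3     69    51.24      6.156
symbol 4     61    51.24      1.859
symbol 5     57   69.906      2.383
symbol 6     76   64.416      2.083
The largest term is for symbol 3: 6.16.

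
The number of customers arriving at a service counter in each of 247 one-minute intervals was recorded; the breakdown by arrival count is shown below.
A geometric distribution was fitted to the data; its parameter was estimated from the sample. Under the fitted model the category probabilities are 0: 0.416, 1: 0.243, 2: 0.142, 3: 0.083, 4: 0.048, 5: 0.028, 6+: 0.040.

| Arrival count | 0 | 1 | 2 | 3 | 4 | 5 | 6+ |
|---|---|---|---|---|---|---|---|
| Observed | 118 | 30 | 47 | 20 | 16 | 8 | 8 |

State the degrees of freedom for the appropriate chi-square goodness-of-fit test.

5

There are k = 7 categories and 1 parameter estimated from the data, so df = 7 − 1 − 1 = 5.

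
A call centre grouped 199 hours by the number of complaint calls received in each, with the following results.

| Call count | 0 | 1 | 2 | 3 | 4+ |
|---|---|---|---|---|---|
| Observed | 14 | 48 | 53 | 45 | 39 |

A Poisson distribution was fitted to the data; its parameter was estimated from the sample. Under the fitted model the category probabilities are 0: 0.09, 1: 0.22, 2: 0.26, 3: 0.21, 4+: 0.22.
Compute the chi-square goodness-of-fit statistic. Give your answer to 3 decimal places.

Expected counts E_i = n·p_i: 199×0.09 = 17.91, 199×0.22 = 43.78, 199×0.26 = 51.74, 199×0.21 = 41.79, 199×0.22 = 43.78.
cat         O        E   (O−E)²/E
0          14    17.91     0.8536
1          48    43.78     0.4068
2          53    51.74     0.0307
3          45    41.79     0.2466
4+         39    43.78     0.5219
Sum = 2.060

2.060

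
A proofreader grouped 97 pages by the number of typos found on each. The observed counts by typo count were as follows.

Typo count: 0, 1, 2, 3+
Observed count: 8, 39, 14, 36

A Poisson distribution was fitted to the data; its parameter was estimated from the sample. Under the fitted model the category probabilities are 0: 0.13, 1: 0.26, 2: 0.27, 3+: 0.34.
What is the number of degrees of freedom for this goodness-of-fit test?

2

There are k = 4 categories and 1 parameter estimated from the data, so df = 4 − 1 − 1 = 2.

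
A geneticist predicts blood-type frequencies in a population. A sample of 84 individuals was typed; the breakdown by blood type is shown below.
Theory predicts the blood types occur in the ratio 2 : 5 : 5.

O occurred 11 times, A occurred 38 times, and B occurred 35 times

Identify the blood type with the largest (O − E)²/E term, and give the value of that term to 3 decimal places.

Ratio total = 12. Expected counts: 84×2/12 = 14, 84×5/12 = 35, 84×5/12 = 35.
cat         O        E   (O−E)²/E
O          11       14     0.6429
A          38       35     0.2571
B          35       35     0.0000
The largest term is for O: 0.643.

O, 0.643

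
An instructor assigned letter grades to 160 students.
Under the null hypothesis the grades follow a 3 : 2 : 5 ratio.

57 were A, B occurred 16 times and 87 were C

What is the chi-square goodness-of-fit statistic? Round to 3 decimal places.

Ratio total = 10. Expected counts: 160×3/10 = 48, 160×2/10 = 32, 160×5/10 = 80.
χ² = (57−48)²/48 + (16−32)²/32 + (87−80)²/80
   = 1.6875 + 8.0000 + 0.6125
Sum = 10.300

10.300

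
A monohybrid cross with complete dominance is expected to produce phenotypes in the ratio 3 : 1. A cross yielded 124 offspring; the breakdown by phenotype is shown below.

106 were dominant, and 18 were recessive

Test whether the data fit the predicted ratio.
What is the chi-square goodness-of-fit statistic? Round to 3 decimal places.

7.269

Ratio total = 4. Expected counts: 124×3/4 = 93, 124×1/4 = 31.
cat            O        E   (O−E)²/E
dominant     106       93     1.8172
recessive     18       31     5.4516
Sum = 7.269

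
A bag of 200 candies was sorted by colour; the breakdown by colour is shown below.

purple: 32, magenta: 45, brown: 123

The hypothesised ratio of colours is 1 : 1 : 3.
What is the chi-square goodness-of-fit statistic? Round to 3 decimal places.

2.300

Ratio total = 5. Expected counts: 200×1/5 = 40, 200×1/5 = 40, 200×3/5 = 120.
cat          O        E   (O−E)²/E
purple      32       40     1.6000
magenta     45       40     0.6250
brown      123      120     0.0750
Sum = 2.300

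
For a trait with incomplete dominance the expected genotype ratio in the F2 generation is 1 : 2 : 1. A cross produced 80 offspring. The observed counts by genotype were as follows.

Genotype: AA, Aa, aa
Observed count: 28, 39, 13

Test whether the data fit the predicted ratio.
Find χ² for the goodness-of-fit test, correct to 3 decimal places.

Ratio total = 4. Expected counts: 80×1/4 = 20, 80×2/4 = 40, 80×1/4 = 20.
χ² = (28−20)²/20 + (39−40)²/40 + (13−20)²/20
   = 3.2000 + 0.0250 + 2.4500
Sum = 5.675

5.675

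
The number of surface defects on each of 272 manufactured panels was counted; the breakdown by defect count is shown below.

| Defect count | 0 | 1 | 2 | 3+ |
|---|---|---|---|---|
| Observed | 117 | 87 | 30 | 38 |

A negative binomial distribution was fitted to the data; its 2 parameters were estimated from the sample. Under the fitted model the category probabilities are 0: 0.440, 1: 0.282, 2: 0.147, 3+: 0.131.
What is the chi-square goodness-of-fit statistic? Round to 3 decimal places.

4.092

Expected counts E_i = n·p_i: 272×0.440 = 119.68, 272×0.282 = 76.704, 272×0.147 = 39.984, 272×0.131 = 35.632.
0: (117 − 119.68)²/119.68 = 7.1824/119.68 = 0.0600
1: (87 − 76.704)²/76.704 = 106.007616/76.704 = 1.3820
2: (30 − 39.984)²/39.984 = 99.680256/39.984 = 2.4930
3+: (38 − 35.632)²/35.632 = 5.607424/35.632 = 0.1574
Sum = 4.092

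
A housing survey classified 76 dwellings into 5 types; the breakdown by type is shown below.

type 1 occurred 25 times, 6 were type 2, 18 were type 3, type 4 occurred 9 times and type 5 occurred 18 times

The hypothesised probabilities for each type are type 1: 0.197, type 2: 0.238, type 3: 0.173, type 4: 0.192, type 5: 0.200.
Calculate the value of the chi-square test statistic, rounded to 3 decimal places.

19.244

Expected counts E_i = n·p_i: 76×0.197 = 14.972, 76×0.238 = 18.088, 76×0.173 = 13.148, 76×0.192 = 14.592, 76×0.200 = 15.2.
χ² = (25−14.972)²/14.972 + (6−18.088)²/18.088 + (18−13.148)²/13.148 + (9−14.592)²/14.592 + (18−15.2)²/15.2
   = 6.7166 + 8.0783 + 1.7905 + 2.1430 + 0.5158
Sum = 19.244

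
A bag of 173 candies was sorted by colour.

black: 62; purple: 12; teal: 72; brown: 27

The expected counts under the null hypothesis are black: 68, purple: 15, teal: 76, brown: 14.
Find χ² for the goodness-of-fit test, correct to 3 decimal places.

13.411

cat         O        E   (O−E)²/E
black      62       68     0.5294
purple     12       15     0.6000
teal       72       76     0.2105
brown      27       14    12.0714
Sum = 13.411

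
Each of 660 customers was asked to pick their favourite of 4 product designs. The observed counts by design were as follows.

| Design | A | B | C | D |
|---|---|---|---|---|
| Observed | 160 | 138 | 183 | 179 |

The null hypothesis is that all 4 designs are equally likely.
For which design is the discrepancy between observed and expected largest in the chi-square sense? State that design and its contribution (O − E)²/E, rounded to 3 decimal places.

B, 4.418

Under H₀ each category has probability 1/4, so each expected count is 660/4 = 165.
A: (160 − 165)²/165 = 25/165 = 0.1515
B: (138 − 165)²/165 = 729/165 = 4.4182
C: (183 − 165)²/165 = 324/165 = 1.9636
D: (179 − 165)²/165 = 196/165 = 1.1879
The largest term is for B: 4.418.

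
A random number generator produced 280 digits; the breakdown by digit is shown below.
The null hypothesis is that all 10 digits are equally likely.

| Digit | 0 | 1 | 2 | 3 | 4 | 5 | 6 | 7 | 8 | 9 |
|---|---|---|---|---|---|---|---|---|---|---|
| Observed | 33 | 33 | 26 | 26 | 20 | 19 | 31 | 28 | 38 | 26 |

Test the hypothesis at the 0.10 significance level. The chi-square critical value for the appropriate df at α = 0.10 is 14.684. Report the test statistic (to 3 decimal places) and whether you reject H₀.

Under H₀ each category has probability 1/10, so each expected count is 280/10 = 28.
cat         O        E   (O−E)²/E
0          33       28     0.8929
1          33       28     0.8929
2          26       28     0.1429
3          26       28     0.1429
4          20       28     2.2857
5          19       28     2.8929
6          31       28     0.3214
7          28       28     0.0000
8          38       28     3.5714
9          26       28     0.1429
Sum = 11.286
df = 9. Since 11.286 < 14.684, we do not reject H₀.

11.286; do not reject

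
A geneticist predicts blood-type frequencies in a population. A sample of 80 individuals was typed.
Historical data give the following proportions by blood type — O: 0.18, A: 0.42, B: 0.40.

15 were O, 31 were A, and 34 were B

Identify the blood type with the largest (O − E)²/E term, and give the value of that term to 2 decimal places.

Expected counts E_i = n·p_i: 80×0.18 = 14.4, 80×0.42 = 33.6, 80×0.40 = 32.
O: (15 − 14.4)²/14.4 = 0.36/14.4 = 0.025
A: (31 − 33.6)²/33.6 = 6.76/33.6 = 0.201
B: (34 − 32)²/32 = 4/32 = 0.125
The largest term is for A: 0.20.

A, 0.20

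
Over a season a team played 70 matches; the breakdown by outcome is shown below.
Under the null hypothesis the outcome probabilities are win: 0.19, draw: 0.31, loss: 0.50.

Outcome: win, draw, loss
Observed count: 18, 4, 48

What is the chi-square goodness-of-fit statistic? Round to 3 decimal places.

Expected counts E_i = n·p_i: 70×0.19 = 13.3, 70×0.31 = 21.7, 70×0.50 = 35.
cat         O        E   (O−E)²/E
win        18     13.3     1.6609
draw        4     21.7    14.4373
loss       48       35     4.8286
Sum = 20.927

20.927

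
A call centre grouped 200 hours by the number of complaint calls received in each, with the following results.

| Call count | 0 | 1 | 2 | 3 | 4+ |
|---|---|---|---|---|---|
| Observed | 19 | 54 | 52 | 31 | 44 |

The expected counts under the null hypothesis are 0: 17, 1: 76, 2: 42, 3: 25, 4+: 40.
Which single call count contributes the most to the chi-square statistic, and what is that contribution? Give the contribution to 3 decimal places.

0: (19 − 17)²/17 = 4/17 = 0.2353
1: (54 − 76)²/76 = 484/76 = 6.3684
2: (52 − 42)²/42 = 100/42 = 2.3810
3: (31 − 25)²/25 = 36/25 = 1.4400
4+: (44 − 40)²/40 = 16/40 = 0.4000
The largest term is for 1: 6.368.

1, 6.368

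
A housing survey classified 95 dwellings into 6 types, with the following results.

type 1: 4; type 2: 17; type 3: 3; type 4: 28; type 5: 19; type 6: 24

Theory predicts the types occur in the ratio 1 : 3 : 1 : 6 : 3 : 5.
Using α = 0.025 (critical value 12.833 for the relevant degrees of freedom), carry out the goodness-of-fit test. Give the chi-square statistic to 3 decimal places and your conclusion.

2.507; do not reject

Ratio total = 19. Expected counts: 95×1/19 = 5, 95×3/19 = 15, 95×1/19 = 5, 95×6/19 = 30, 95×3/19 = 15, 95×5/19 = 25.
type 1: (4 − 5)²/5 = 1/5 = 0.2000
type 2: (17 − 15)²/15 = 4/15 = 0.2667
type 3: (3 − 5)²/5 = 4/5 = 0.8000
type 4: (28 − 30)²/30 = 4/30 = 0.1333
type 5: (19 − 15)²/15 = 16/15 = 1.0667
type 6: (24 − 25)²/25 = 1/25 = 0.0400
Sum = 2.507
df = 5. Since 2.507 < 12.833, we do not reject H₀.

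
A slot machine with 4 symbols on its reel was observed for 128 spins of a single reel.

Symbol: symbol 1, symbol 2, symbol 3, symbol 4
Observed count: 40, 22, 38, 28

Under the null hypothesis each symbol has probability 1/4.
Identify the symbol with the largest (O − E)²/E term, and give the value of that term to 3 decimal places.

Expected count for each of the 4 categories: 128/4 = 32.
cat           O        E   (O−E)²/E
symbol 1     40       32     2.0000
symbol 2     22       32     3.1250
symbol 3     38       32     1.1250
symbol 4     28       32     0.5000
The largest term is for symbol 2: 3.125.

symbol 2, 3.125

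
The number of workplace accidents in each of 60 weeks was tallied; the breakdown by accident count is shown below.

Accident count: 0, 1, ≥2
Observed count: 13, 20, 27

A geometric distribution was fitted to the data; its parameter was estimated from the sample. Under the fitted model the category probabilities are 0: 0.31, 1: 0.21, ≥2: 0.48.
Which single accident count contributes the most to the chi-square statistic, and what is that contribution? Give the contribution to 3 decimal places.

Expected counts E_i = n·p_i: 60×0.31 = 18.6, 60×0.21 = 12.6, 60×0.48 = 28.8.
0: (13 − 18.6)²/18.6 = 31.36/18.6 = 1.6860
1: (20 − 12.6)²/12.6 = 54.76/12.6 = 4.3460
≥2: (27 − 28.8)²/28.8 = 3.24/28.8 = 0.1125
The largest term is for 1: 4.346.

1, 4.346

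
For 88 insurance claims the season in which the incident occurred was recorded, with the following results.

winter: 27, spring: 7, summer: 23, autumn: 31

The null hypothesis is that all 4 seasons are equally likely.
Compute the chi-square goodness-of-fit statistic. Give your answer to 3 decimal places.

Under H₀ each category has probability 1/4, so each expected count is 88/4 = 22.
χ² = (27−22)²/22 + (7−22)²/22 + (23−22)²/22 + (31−22)²/22
   = 1.1364 + 10.2273 + 0.0455 + 3.6818
Sum = 15.091

15.091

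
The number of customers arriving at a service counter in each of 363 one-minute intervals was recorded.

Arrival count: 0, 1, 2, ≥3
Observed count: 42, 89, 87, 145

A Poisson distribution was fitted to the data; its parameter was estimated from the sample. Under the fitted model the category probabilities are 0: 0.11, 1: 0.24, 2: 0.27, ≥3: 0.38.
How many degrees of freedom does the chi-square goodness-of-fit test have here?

There are k = 4 categories and 1 parameter estimated from the data, so df = 4 − 1 − 1 = 2.

2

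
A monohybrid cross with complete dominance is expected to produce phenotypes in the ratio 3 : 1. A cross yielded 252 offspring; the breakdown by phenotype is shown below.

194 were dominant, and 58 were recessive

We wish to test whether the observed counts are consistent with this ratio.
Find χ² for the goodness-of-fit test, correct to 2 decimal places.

Ratio total = 4. Expected counts: 252×3/4 = 189, 252×1/4 = 63.
dominant: (194 − 189)²/189 = 25/189 = 0.132
recessive: (58 − 63)²/63 = 25/63 = 0.397
Sum = 0.53

0.53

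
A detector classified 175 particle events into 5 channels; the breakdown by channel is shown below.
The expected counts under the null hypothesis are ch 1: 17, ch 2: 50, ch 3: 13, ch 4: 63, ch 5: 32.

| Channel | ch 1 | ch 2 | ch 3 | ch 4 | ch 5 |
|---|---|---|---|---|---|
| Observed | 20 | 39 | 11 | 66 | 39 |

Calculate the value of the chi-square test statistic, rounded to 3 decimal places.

cat         O        E   (O−E)²/E
ch 1       20       17     0.5294
ch 2       39       50     2.4200
ch 3       11       13     0.3077
ch 4       66       63     0.1429
ch 5       39       32     1.5313
Sum = 4.931

4.931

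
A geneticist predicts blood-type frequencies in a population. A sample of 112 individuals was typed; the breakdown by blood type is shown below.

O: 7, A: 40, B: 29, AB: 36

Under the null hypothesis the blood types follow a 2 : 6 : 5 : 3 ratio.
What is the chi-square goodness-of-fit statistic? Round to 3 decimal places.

15.338

Ratio total = 16. Expected counts: 112×2/16 = 14, 112×6/16 = 42, 112×5/16 = 35, 112×3/16 = 21.
χ² = (7−14)²/14 + (40−42)²/42 + (29−35)²/35 + (36−21)²/21
   = 3.5000 + 0.0952 + 1.0286 + 10.7143
Sum = 15.338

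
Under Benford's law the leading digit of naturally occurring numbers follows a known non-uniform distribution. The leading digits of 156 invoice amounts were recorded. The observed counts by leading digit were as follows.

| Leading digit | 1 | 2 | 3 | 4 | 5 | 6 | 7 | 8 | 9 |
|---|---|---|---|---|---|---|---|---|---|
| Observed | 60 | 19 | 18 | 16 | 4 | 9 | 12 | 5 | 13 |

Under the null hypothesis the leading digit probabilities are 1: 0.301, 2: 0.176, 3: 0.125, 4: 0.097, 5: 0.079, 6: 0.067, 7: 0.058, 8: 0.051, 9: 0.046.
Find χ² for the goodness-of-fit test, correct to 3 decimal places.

19.005

Expected counts E_i = n·p_i: 156×0.301 = 46.956, 156×0.176 = 27.456, 156×0.125 = 19.5, 156×0.097 = 15.132, 156×0.079 = 12.324, 156×0.067 = 10.452, 156×0.058 = 9.048, 156×0.051 = 7.956, 156×0.046 = 7.176.
χ² = (60−46.956)²/46.956 + (19−27.456)²/27.456 + (18−19.5)²/19.5 + (16−15.132)²/15.132 + (4−12.324)²/12.324 + (9−10.452)²/10.452 + (12−9.048)²/9.048 + (5−7.956)²/7.956 + (13−7.176)²/7.176
   = 3.6235 + 2.6043 + 0.1154 + 0.0498 + 5.6223 + 0.2017 + 0.9631 + 1.0983 + 4.7267
Sum = 19.005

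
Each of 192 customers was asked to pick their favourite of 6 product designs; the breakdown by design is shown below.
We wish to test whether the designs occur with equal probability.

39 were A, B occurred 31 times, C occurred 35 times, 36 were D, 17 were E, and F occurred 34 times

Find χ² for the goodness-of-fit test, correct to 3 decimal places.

Expected count for each of the 6 categories: 192/6 = 32.
cat         O        E   (O−E)²/E
A          39       32     1.5313
B          31       32     0.0313
C          35       32     0.2813
D          36       32     0.5000
E          17       32     7.0313
F          34       32     0.1250
Sum = 9.500

9.500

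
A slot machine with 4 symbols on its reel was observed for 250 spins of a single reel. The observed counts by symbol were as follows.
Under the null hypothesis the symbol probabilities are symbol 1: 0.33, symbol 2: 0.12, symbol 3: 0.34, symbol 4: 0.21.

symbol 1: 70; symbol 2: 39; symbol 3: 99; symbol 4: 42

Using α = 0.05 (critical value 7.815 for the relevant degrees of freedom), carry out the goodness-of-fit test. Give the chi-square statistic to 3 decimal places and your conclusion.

9.000; reject

Expected counts E_i = n·p_i: 250×0.33 = 82.5, 250×0.12 = 30, 250×0.34 = 85, 250×0.21 = 52.5.
symbol 1: (70 − 82.5)²/82.5 = 156.25/82.5 = 1.8939
symbol 2: (39 − 30)²/30 = 81/30 = 2.7000
symbol 3: (99 − 85)²/85 = 196/85 = 2.3059
symbol 4: (42 − 52.5)²/52.5 = 110.25/52.5 = 2.1000
Sum = 9.000
df = 3. Since 9.000 > 7.815, we reject H₀.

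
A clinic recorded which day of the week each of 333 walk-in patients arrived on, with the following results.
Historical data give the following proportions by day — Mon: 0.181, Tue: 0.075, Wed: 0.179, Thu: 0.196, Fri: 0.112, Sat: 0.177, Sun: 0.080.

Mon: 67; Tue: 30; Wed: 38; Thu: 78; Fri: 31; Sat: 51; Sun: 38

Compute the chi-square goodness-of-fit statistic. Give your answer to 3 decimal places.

19.055

Expected counts E_i = n·p_i: 333×0.181 = 60.273, 333×0.075 = 24.975, 333×0.179 = 59.607, 333×0.196 = 65.268, 333×0.112 = 37.296, 333×0.177 = 58.941, 333×0.080 = 26.64.
Mon: (67 − 60.273)²/60.273 = 45.252529/60.273 = 0.7508
Tue: (30 − 24.975)²/24.975 = 25.250625/24.975 = 1.0110
Wed: (38 − 59.607)²/59.607 = 466.862449/59.607 = 7.8323
Thu: (78 − 65.268)²/65.268 = 162.103824/65.268 = 2.4837
Fri: (31 − 37.296)²/37.296 = 39.639616/37.296 = 1.0628
Sat: (51 − 58.941)²/58.941 = 63.059481/58.941 = 1.0699
Sun: (38 − 26.64)²/26.64 = 129.0496/26.64 = 4.8442
Sum = 19.055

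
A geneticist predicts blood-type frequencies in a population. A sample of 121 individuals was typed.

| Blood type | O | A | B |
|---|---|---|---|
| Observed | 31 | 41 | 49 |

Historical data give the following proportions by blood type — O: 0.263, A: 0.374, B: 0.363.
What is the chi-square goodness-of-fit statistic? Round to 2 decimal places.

Expected counts E_i = n·p_i: 121×0.263 = 31.823, 121×0.374 = 45.254, 121×0.363 = 43.923.
cat         O        E   (O−E)²/E
O          31   31.823      0.021
A          41   45.254      0.400
B          49   43.923      0.587
Sum = 1.01

1.01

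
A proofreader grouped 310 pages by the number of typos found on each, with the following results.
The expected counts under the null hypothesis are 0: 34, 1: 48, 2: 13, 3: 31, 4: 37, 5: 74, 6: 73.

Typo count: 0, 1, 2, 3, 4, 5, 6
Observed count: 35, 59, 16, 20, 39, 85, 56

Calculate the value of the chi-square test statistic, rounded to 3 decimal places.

12.848

cat         O        E   (O−E)²/E
0          35       34     0.0294
1          59       48     2.5208
2          16       13     0.6923
3          20       31     3.9032
4          39       37     0.1081
5          85       74     1.6351
6          56       73     3.9589
Sum = 12.848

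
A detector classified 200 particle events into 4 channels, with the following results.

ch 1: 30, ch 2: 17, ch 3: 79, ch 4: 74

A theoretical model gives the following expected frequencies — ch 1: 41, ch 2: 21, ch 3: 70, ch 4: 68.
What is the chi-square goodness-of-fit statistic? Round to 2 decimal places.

χ² = (30−41)²/41 + (17−21)²/21 + (79−70)²/70 + (74−68)²/68
   = 2.951 + 0.762 + 1.157 + 0.529
Sum = 5.40

5.40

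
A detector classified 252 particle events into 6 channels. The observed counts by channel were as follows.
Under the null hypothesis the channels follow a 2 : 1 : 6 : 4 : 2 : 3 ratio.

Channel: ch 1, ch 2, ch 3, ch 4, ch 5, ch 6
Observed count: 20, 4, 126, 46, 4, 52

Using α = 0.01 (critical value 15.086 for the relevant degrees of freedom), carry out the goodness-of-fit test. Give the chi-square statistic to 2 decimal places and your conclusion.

Ratio total = 18. Expected counts: 252×2/18 = 28, 252×1/18 = 14, 252×6/18 = 84, 252×4/18 = 56, 252×2/18 = 28, 252×3/18 = 42.
ch 1: (20 − 28)²/28 = 64/28 = 2.286
ch 2: (4 − 14)²/14 = 100/14 = 7.143
ch 3: (126 − 84)²/84 = 1764/84 = 21.000
ch 4: (46 − 56)²/56 = 100/56 = 1.786
ch 5: (4 − 28)²/28 = 576/28 = 20.571
ch 6: (52 − 42)²/42 = 100/42 = 2.381
Sum = 55.17
df = 5. Since 55.17 > 15.086, we reject H₀.

55.17; reject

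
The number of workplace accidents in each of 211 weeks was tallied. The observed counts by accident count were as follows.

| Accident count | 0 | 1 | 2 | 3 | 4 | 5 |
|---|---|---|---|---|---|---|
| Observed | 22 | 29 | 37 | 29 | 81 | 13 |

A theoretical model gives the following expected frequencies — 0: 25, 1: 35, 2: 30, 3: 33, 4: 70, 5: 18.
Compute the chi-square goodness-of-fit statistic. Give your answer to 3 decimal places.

χ² = (22−25)²/25 + (29−35)²/35 + (37−30)²/30 + (29−33)²/33 + (81−70)²/70 + (13−18)²/18
   = 0.3600 + 1.0286 + 1.6333 + 0.4848 + 1.7286 + 1.3889
Sum = 6.624

6.624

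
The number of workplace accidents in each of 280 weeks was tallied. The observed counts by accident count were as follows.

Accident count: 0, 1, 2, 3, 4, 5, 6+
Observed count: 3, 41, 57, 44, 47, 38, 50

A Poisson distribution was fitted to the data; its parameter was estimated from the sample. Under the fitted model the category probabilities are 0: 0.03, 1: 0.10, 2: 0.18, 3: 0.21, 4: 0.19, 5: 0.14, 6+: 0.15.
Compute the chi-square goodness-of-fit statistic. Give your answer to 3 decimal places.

Expected counts E_i = n·p_i: 280×0.03 = 8.4, 280×0.10 = 28, 280×0.18 = 50.4, 280×0.21 = 58.8, 280×0.19 = 53.2, 280×0.14 = 39.2, 280×0.15 = 42.
χ² = (3−8.4)²/8.4 + (41−28)²/28 + (57−50.4)²/50.4 + (44−58.8)²/58.8 + (47−53.2)²/53.2 + (38−39.2)²/39.2 + (50−42)²/42
   = 3.4714 + 6.0357 + 0.8643 + 3.7252 + 0.7226 + 0.0367 + 1.5238
Sum = 16.380

16.380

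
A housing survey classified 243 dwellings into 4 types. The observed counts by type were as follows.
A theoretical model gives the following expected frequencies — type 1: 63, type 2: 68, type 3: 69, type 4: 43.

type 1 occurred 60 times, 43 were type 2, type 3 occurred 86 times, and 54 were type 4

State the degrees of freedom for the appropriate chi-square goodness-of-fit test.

3

There are k = 4 categories and no parameters were estimated from the data, so df = 4 − 1 = 3.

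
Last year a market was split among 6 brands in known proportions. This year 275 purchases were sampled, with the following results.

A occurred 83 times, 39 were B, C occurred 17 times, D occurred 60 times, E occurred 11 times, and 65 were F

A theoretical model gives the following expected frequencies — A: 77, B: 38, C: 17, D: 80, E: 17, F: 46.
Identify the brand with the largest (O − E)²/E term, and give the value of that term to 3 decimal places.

A: (83 − 77)²/77 = 36/77 = 0.4675
B: (39 − 38)²/38 = 1/38 = 0.0263
C: (17 − 17)²/17 = 0/17 = 0.0000
D: (60 − 80)²/80 = 400/80 = 5.0000
E: (11 − 17)²/17 = 36/17 = 2.1176
F: (65 − 46)²/46 = 361/46 = 7.8478
The largest term is for F: 7.848.

F, 7.848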